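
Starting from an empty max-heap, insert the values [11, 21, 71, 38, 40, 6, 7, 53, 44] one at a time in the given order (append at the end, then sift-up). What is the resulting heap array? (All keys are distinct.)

[71, 53, 21, 44, 38, 6, 7, 11, 40]

Insert 11:
  append 11 at index 0 → [11] (no swap needed)
Insert 21:
  append 21 at index 1 → [11, 21]
  21 > parent 11 at index 0, swap → [21, 11]
Insert 71:
  append 71 at index 2 → [21, 11, 71]
  71 > parent 21 at index 0, swap → [71, 11, 21]
Insert 38:
  append 38 at index 3 → [71, 11, 21, 38]
  38 > parent 11 at index 1, swap → [71, 38, 21, 11]
Insert 40:
  append 40 at index 4 → [71, 38, 21, 11, 40]
  40 > parent 38 at index 1, swap → [71, 40, 21, 11, 38]
Insert 6:
  append 6 at index 5 → [71, 40, 21, 11, 38, 6] (no swap needed)
Insert 7:
  append 7 at index 6 → [71, 40, 21, 11, 38, 6, 7] (no swap needed)
Insert 53:
  append 53 at index 7 → [71, 40, 21, 11, 38, 6, 7, 53]
  53 > parent 11 at index 3, swap → [71, 40, 21, 53, 38, 6, 7, 11]
  53 > parent 40 at index 1, swap → [71, 53, 21, 40, 38, 6, 7, 11]
Insert 44:
  append 44 at index 8 → [71, 53, 21, 40, 38, 6, 7, 11, 44]
  44 > parent 40 at index 3, swap → [71, 53, 21, 44, 38, 6, 7, 11, 40]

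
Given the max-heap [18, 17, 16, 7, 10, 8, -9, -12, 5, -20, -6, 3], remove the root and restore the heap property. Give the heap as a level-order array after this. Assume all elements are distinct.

[17, 10, 16, 7, 3, 8, -9, -12, 5, -20, -6]

remove root 18; move last element 3 to root → [3, 17, 16, 7, 10, 8, -9, -12, 5, -20, -6]
3 vs larger child 17 at index 1, swap → [17, 3, 16, 7, 10, 8, -9, -12, 5, -20, -6]
3 vs larger child 10 at index 4, swap → [17, 10, 16, 7, 3, 8, -9, -12, 5, -20, -6]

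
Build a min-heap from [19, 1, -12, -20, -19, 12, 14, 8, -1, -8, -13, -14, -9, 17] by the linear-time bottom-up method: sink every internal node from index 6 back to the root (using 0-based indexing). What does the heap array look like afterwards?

sift down from index 6: already satisfies heap property
sift down from index 5:
  12 vs smaller child -14 at index 11, swap → [19, 1, -12, -20, -19, -14, 14, 8, -1, -8, -13, 12, -9, 17]
sift down from index 4: already satisfies heap property
sift down from index 3: already satisfies heap property
sift down from index 2:
  -12 vs smaller child -14 at index 5, swap → [19, 1, -14, -20, -19, -12, 14, 8, -1, -8, -13, 12, -9, 17]
sift down from index 1:
  1 vs smaller child -20 at index 3, swap → [19, -20, -14, 1, -19, -12, 14, 8, -1, -8, -13, 12, -9, 17]
  1 vs smaller child -1 at index 8, swap → [19, -20, -14, -1, -19, -12, 14, 8, 1, -8, -13, 12, -9, 17]
sift down from index 0:
  19 vs smaller child -20 at index 1, swap → [-20, 19, -14, -1, -19, -12, 14, 8, 1, -8, -13, 12, -9, 17]
  19 vs smaller child -19 at index 4, swap → [-20, -19, -14, -1, 19, -12, 14, 8, 1, -8, -13, 12, -9, 17]
  19 vs smaller child -13 at index 10, swap → [-20, -19, -14, -1, -13, -12, 14, 8, 1, -8, 19, 12, -9, 17]

[-20, -19, -14, -1, -13, -12, 14, 8, 1, -8, 19, 12, -9, 17]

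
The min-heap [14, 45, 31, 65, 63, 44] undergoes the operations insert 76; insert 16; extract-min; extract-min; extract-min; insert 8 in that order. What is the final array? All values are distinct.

insert 76:
  append 76 at index 6 → [14, 45, 31, 65, 63, 44, 76] (no swap needed)
insert 16:
  append 16 at index 7 → [14, 45, 31, 65, 63, 44, 76, 16]
  16 < parent 65 at index 3, swap → [14, 45, 31, 16, 63, 44, 76, 65]
  16 < parent 45 at index 1, swap → [14, 16, 31, 45, 63, 44, 76, 65]
extract-min → returns 14:
  remove root 14; move last element 65 to root → [65, 16, 31, 45, 63, 44, 76]
  65 vs smaller child 16 at index 1, swap → [16, 65, 31, 45, 63, 44, 76]
  65 vs smaller child 45 at index 3, swap → [16, 45, 31, 65, 63, 44, 76]
extract-min → returns 16:
  remove root 16; move last element 76 to root → [76, 45, 31, 65, 63, 44]
  76 vs smaller child 31 at index 2, swap → [31, 45, 76, 65, 63, 44]
  76 vs only child 44 at index 5, swap → [31, 45, 44, 65, 63, 76]
extract-min → returns 31:
  remove root 31; move last element 76 to root → [76, 45, 44, 65, 63]
  76 vs smaller child 44 at index 2, swap → [44, 45, 76, 65, 63]
insert 8:
  append 8 at index 5 → [44, 45, 76, 65, 63, 8]
  8 < parent 76 at index 2, swap → [44, 45, 8, 65, 63, 76]
  8 < parent 44 at index 0, swap → [8, 45, 44, 65, 63, 76]

[8, 45, 44, 65, 63, 76]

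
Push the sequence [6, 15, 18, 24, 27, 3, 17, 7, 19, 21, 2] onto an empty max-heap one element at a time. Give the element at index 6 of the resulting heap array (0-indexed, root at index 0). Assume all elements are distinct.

15

Insert 6:
  append 6 at index 0 → [6] (no swap needed)
Insert 15:
  append 15 at index 1 → [6, 15]
  15 > parent 6 at index 0, swap → [15, 6]
Insert 18:
  append 18 at index 2 → [15, 6, 18]
  18 > parent 15 at index 0, swap → [18, 6, 15]
Insert 24:
  append 24 at index 3 → [18, 6, 15, 24]
  24 > parent 6 at index 1, swap → [18, 24, 15, 6]
  24 > parent 18 at index 0, swap → [24, 18, 15, 6]
Insert 27:
  append 27 at index 4 → [24, 18, 15, 6, 27]
  27 > parent 18 at index 1, swap → [24, 27, 15, 6, 18]
  27 > parent 24 at index 0, swap → [27, 24, 15, 6, 18]
Insert 3:
  append 3 at index 5 → [27, 24, 15, 6, 18, 3] (no swap needed)
Insert 17:
  append 17 at index 6 → [27, 24, 15, 6, 18, 3, 17]
  17 > parent 15 at index 2, swap → [27, 24, 17, 6, 18, 3, 15]
Insert 7:
  append 7 at index 7 → [27, 24, 17, 6, 18, 3, 15, 7]
  7 > parent 6 at index 3, swap → [27, 24, 17, 7, 18, 3, 15, 6]
Insert 19:
  append 19 at index 8 → [27, 24, 17, 7, 18, 3, 15, 6, 19]
  19 > parent 7 at index 3, swap → [27, 24, 17, 19, 18, 3, 15, 6, 7]
Insert 21:
  append 21 at index 9 → [27, 24, 17, 19, 18, 3, 15, 6, 7, 21]
  21 > parent 18 at index 4, swap → [27, 24, 17, 19, 21, 3, 15, 6, 7, 18]
Insert 2:
  append 2 at index 10 → [27, 24, 17, 19, 21, 3, 15, 6, 7, 18, 2] (no swap needed)
resulting array: [27, 24, 17, 19, 21, 3, 15, 6, 7, 18, 2]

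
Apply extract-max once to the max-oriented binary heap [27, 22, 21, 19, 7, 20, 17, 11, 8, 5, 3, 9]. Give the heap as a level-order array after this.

[22, 19, 21, 11, 7, 20, 17, 9, 8, 5, 3]

remove root 27; move last element 9 to root → [9, 22, 21, 19, 7, 20, 17, 11, 8, 5, 3]
9 vs larger child 22 at index 1, swap → [22, 9, 21, 19, 7, 20, 17, 11, 8, 5, 3]
9 vs larger child 19 at index 3, swap → [22, 19, 21, 9, 7, 20, 17, 11, 8, 5, 3]
9 vs larger child 11 at index 7, swap → [22, 19, 21, 11, 7, 20, 17, 9, 8, 5, 3]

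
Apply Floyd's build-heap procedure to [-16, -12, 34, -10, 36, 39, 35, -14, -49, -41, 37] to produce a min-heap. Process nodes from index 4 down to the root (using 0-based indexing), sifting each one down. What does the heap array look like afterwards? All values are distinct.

[-49, -41, 34, -14, -16, 39, 35, -12, -10, 36, 37]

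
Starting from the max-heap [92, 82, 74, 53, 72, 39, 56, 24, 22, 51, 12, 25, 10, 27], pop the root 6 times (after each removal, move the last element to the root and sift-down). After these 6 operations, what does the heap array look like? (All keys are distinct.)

extract-max #1 returns 92:
  remove root 92; move last element 27 to root → [27, 82, 74, 53, 72, 39, 56, 24, 22, 51, 12, 25, 10]
  27 vs larger child 82 at index 1, swap → [82, 27, 74, 53, 72, 39, 56, 24, 22, 51, 12, 25, 10]
  27 vs larger child 72 at index 4, swap → [82, 72, 74, 53, 27, 39, 56, 24, 22, 51, 12, 25, 10]
  27 vs larger child 51 at index 9, swap → [82, 72, 74, 53, 51, 39, 56, 24, 22, 27, 12, 25, 10]
extract-max #2 returns 82:
  remove root 82; move last element 10 to root → [10, 72, 74, 53, 51, 39, 56, 24, 22, 27, 12, 25]
  10 vs larger child 74 at index 2, swap → [74, 72, 10, 53, 51, 39, 56, 24, 22, 27, 12, 25]
  10 vs larger child 56 at index 6, swap → [74, 72, 56, 53, 51, 39, 10, 24, 22, 27, 12, 25]
extract-max #3 returns 74:
  remove root 74; move last element 25 to root → [25, 72, 56, 53, 51, 39, 10, 24, 22, 27, 12]
  25 vs larger child 72 at index 1, swap → [72, 25, 56, 53, 51, 39, 10, 24, 22, 27, 12]
  25 vs larger child 53 at index 3, swap → [72, 53, 56, 25, 51, 39, 10, 24, 22, 27, 12]
extract-max #4 returns 72:
  remove root 72; move last element 12 to root → [12, 53, 56, 25, 51, 39, 10, 24, 22, 27]
  12 vs larger child 56 at index 2, swap → [56, 53, 12, 25, 51, 39, 10, 24, 22, 27]
  12 vs larger child 39 at index 5, swap → [56, 53, 39, 25, 51, 12, 10, 24, 22, 27]
extract-max #5 returns 56:
  remove root 56; move last element 27 to root → [27, 53, 39, 25, 51, 12, 10, 24, 22]
  27 vs larger child 53 at index 1, swap → [53, 27, 39, 25, 51, 12, 10, 24, 22]
  27 vs larger child 51 at index 4, swap → [53, 51, 39, 25, 27, 12, 10, 24, 22]
extract-max #6 returns 53:
  remove root 53; move last element 22 to root → [22, 51, 39, 25, 27, 12, 10, 24]
  22 vs larger child 51 at index 1, swap → [51, 22, 39, 25, 27, 12, 10, 24]
  22 vs larger child 27 at index 4, swap → [51, 27, 39, 25, 22, 12, 10, 24]

[51, 27, 39, 25, 22, 12, 10, 24]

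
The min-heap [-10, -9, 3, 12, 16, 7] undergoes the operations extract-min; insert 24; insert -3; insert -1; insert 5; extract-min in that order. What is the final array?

extract-min → returns -10:
  remove root -10; move last element 7 to root → [7, -9, 3, 12, 16]
  7 vs smaller child -9 at index 1, swap → [-9, 7, 3, 12, 16]
insert 24:
  append 24 at index 5 → [-9, 7, 3, 12, 16, 24] (no swap needed)
insert -3:
  append -3 at index 6 → [-9, 7, 3, 12, 16, 24, -3]
  -3 < parent 3 at index 2, swap → [-9, 7, -3, 12, 16, 24, 3]
insert -1:
  append -1 at index 7 → [-9, 7, -3, 12, 16, 24, 3, -1]
  -1 < parent 12 at index 3, swap → [-9, 7, -3, -1, 16, 24, 3, 12]
  -1 < parent 7 at index 1, swap → [-9, -1, -3, 7, 16, 24, 3, 12]
insert 5:
  append 5 at index 8 → [-9, -1, -3, 7, 16, 24, 3, 12, 5]
  5 < parent 7 at index 3, swap → [-9, -1, -3, 5, 16, 24, 3, 12, 7]
extract-min → returns -9:
  remove root -9; move last element 7 to root → [7, -1, -3, 5, 16, 24, 3, 12]
  7 vs smaller child -3 at index 2, swap → [-3, -1, 7, 5, 16, 24, 3, 12]
  7 vs smaller child 3 at index 6, swap → [-3, -1, 3, 5, 16, 24, 7, 12]

[-3, -1, 3, 5, 16, 24, 7, 12]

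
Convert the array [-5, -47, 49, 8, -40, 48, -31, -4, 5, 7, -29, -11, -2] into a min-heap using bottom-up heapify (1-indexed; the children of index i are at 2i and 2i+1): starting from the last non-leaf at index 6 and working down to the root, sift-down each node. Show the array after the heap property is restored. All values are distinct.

[-47, -40, -31, -4, -29, -11, 49, 8, 5, 7, -5, 48, -2]

sift down from index 6:
  48 vs smaller child -11 at index 12, swap → [-5, -47, 49, 8, -40, -11, -31, -4, 5, 7, -29, 48, -2]
sift down from index 5: already satisfies heap property
sift down from index 4:
  8 vs smaller child -4 at index 8, swap → [-5, -47, 49, -4, -40, -11, -31, 8, 5, 7, -29, 48, -2]
sift down from index 3:
  49 vs smaller child -31 at index 7, swap → [-5, -47, -31, -4, -40, -11, 49, 8, 5, 7, -29, 48, -2]
sift down from index 2: already satisfies heap property
sift down from index 1:
  -5 vs smaller child -47 at index 2, swap → [-47, -5, -31, -4, -40, -11, 49, 8, 5, 7, -29, 48, -2]
  -5 vs smaller child -40 at index 5, swap → [-47, -40, -31, -4, -5, -11, 49, 8, 5, 7, -29, 48, -2]
  -5 vs smaller child -29 at index 11, swap → [-47, -40, -31, -4, -29, -11, 49, 8, 5, 7, -5, 48, -2]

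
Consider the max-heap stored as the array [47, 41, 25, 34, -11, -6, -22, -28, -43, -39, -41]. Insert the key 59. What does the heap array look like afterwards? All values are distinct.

append 59 at index 11 → [47, 41, 25, 34, -11, -6, -22, -28, -43, -39, -41, 59]
59 > parent -6 at index 5, swap → [47, 41, 25, 34, -11, 59, -22, -28, -43, -39, -41, -6]
59 > parent 25 at index 2, swap → [47, 41, 59, 34, -11, 25, -22, -28, -43, -39, -41, -6]
59 > parent 47 at index 0, swap → [59, 41, 47, 34, -11, 25, -22, -28, -43, -39, -41, -6]

[59, 41, 47, 34, -11, 25, -22, -28, -43, -39, -41, -6]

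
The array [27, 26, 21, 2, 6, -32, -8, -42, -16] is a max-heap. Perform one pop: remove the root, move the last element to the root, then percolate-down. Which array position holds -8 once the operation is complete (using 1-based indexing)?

7

remove root 27; move last element -16 to root → [-16, 26, 21, 2, 6, -32, -8, -42]
-16 vs larger child 26 at index 2, swap → [26, -16, 21, 2, 6, -32, -8, -42]
-16 vs larger child 6 at index 5, swap → [26, 6, 21, 2, -16, -32, -8, -42]
resulting array: [26, 6, 21, 2, -16, -32, -8, -42]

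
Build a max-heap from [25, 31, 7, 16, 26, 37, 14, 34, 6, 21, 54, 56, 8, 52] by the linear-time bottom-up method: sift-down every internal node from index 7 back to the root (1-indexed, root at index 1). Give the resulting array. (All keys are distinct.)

[56, 54, 52, 34, 31, 37, 25, 16, 6, 21, 26, 7, 8, 14]

sift down from index 7:
  14 vs only child 52 at index 14, swap → [25, 31, 7, 16, 26, 37, 52, 34, 6, 21, 54, 56, 8, 14]
sift down from index 6:
  37 vs larger child 56 at index 12, swap → [25, 31, 7, 16, 26, 56, 52, 34, 6, 21, 54, 37, 8, 14]
sift down from index 5:
  26 vs larger child 54 at index 11, swap → [25, 31, 7, 16, 54, 56, 52, 34, 6, 21, 26, 37, 8, 14]
sift down from index 4:
  16 vs larger child 34 at index 8, swap → [25, 31, 7, 34, 54, 56, 52, 16, 6, 21, 26, 37, 8, 14]
sift down from index 3:
  7 vs larger child 56 at index 6, swap → [25, 31, 56, 34, 54, 7, 52, 16, 6, 21, 26, 37, 8, 14]
  7 vs larger child 37 at index 12, swap → [25, 31, 56, 34, 54, 37, 52, 16, 6, 21, 26, 7, 8, 14]
sift down from index 2:
  31 vs larger child 54 at index 5, swap → [25, 54, 56, 34, 31, 37, 52, 16, 6, 21, 26, 7, 8, 14]
sift down from index 1:
  25 vs larger child 56 at index 3, swap → [56, 54, 25, 34, 31, 37, 52, 16, 6, 21, 26, 7, 8, 14]
  25 vs larger child 52 at index 7, swap → [56, 54, 52, 34, 31, 37, 25, 16, 6, 21, 26, 7, 8, 14]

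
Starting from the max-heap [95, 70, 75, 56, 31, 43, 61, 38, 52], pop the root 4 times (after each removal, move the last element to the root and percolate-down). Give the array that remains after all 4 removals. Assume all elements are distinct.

extract-max #1 returns 95:
  remove root 95; move last element 52 to root → [52, 70, 75, 56, 31, 43, 61, 38]
  52 vs larger child 75 at index 2, swap → [75, 70, 52, 56, 31, 43, 61, 38]
  52 vs larger child 61 at index 6, swap → [75, 70, 61, 56, 31, 43, 52, 38]
extract-max #2 returns 75:
  remove root 75; move last element 38 to root → [38, 70, 61, 56, 31, 43, 52]
  38 vs larger child 70 at index 1, swap → [70, 38, 61, 56, 31, 43, 52]
  38 vs larger child 56 at index 3, swap → [70, 56, 61, 38, 31, 43, 52]
extract-max #3 returns 70:
  remove root 70; move last element 52 to root → [52, 56, 61, 38, 31, 43]
  52 vs larger child 61 at index 2, swap → [61, 56, 52, 38, 31, 43]
extract-max #4 returns 61:
  remove root 61; move last element 43 to root → [43, 56, 52, 38, 31]
  43 vs larger child 56 at index 1, swap → [56, 43, 52, 38, 31]

[56, 43, 52, 38, 31]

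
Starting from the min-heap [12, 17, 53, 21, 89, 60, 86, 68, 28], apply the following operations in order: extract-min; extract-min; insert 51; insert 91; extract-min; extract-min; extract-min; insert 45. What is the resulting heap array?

extract-min → returns 12:
  remove root 12; move last element 28 to root → [28, 17, 53, 21, 89, 60, 86, 68]
  28 vs smaller child 17 at index 1, swap → [17, 28, 53, 21, 89, 60, 86, 68]
  28 vs smaller child 21 at index 3, swap → [17, 21, 53, 28, 89, 60, 86, 68]
extract-min → returns 17:
  remove root 17; move last element 68 to root → [68, 21, 53, 28, 89, 60, 86]
  68 vs smaller child 21 at index 1, swap → [21, 68, 53, 28, 89, 60, 86]
  68 vs smaller child 28 at index 3, swap → [21, 28, 53, 68, 89, 60, 86]
insert 51:
  append 51 at index 7 → [21, 28, 53, 68, 89, 60, 86, 51]
  51 < parent 68 at index 3, swap → [21, 28, 53, 51, 89, 60, 86, 68]
insert 91:
  append 91 at index 8 → [21, 28, 53, 51, 89, 60, 86, 68, 91] (no swap needed)
extract-min → returns 21:
  remove root 21; move last element 91 to root → [91, 28, 53, 51, 89, 60, 86, 68]
  91 vs smaller child 28 at index 1, swap → [28, 91, 53, 51, 89, 60, 86, 68]
  91 vs smaller child 51 at index 3, swap → [28, 51, 53, 91, 89, 60, 86, 68]
  91 vs only child 68 at index 7, swap → [28, 51, 53, 68, 89, 60, 86, 91]
extract-min → returns 28:
  remove root 28; move last element 91 to root → [91, 51, 53, 68, 89, 60, 86]
  91 vs smaller child 51 at index 1, swap → [51, 91, 53, 68, 89, 60, 86]
  91 vs smaller child 68 at index 3, swap → [51, 68, 53, 91, 89, 60, 86]
extract-min → returns 51:
  remove root 51; move last element 86 to root → [86, 68, 53, 91, 89, 60]
  86 vs smaller child 53 at index 2, swap → [53, 68, 86, 91, 89, 60]
  86 vs only child 60 at index 5, swap → [53, 68, 60, 91, 89, 86]
insert 45:
  append 45 at index 6 → [53, 68, 60, 91, 89, 86, 45]
  45 < parent 60 at index 2, swap → [53, 68, 45, 91, 89, 86, 60]
  45 < parent 53 at index 0, swap → [45, 68, 53, 91, 89, 86, 60]

[45, 68, 53, 91, 89, 86, 60]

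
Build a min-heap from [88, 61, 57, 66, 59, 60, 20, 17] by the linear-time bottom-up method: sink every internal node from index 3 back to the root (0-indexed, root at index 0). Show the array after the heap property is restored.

sift down from index 3:
  66 vs only child 17 at index 7, swap → [88, 61, 57, 17, 59, 60, 20, 66]
sift down from index 2:
  57 vs smaller child 20 at index 6, swap → [88, 61, 20, 17, 59, 60, 57, 66]
sift down from index 1:
  61 vs smaller child 17 at index 3, swap → [88, 17, 20, 61, 59, 60, 57, 66]
sift down from index 0:
  88 vs smaller child 17 at index 1, swap → [17, 88, 20, 61, 59, 60, 57, 66]
  88 vs smaller child 59 at index 4, swap → [17, 59, 20, 61, 88, 60, 57, 66]

[17, 59, 20, 61, 88, 60, 57, 66]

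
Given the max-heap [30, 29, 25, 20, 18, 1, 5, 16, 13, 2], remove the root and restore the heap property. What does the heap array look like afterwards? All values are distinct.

remove root 30; move last element 2 to root → [2, 29, 25, 20, 18, 1, 5, 16, 13]
2 vs larger child 29 at index 1, swap → [29, 2, 25, 20, 18, 1, 5, 16, 13]
2 vs larger child 20 at index 3, swap → [29, 20, 25, 2, 18, 1, 5, 16, 13]
2 vs larger child 16 at index 7, swap → [29, 20, 25, 16, 18, 1, 5, 2, 13]

[29, 20, 25, 16, 18, 1, 5, 2, 13]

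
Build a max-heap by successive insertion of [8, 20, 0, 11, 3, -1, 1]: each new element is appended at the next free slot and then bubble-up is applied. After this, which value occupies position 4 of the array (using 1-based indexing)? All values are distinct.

Insert 8:
  append 8 at index 1 → [8] (no swap needed)
Insert 20:
  append 20 at index 2 → [8, 20]
  20 > parent 8 at index 1, swap → [20, 8]
Insert 0:
  append 0 at index 3 → [20, 8, 0] (no swap needed)
Insert 11:
  append 11 at index 4 → [20, 8, 0, 11]
  11 > parent 8 at index 2, swap → [20, 11, 0, 8]
Insert 3:
  append 3 at index 5 → [20, 11, 0, 8, 3] (no swap needed)
Insert -1:
  append -1 at index 6 → [20, 11, 0, 8, 3, -1] (no swap needed)
Insert 1:
  append 1 at index 7 → [20, 11, 0, 8, 3, -1, 1]
  1 > parent 0 at index 3, swap → [20, 11, 1, 8, 3, -1, 0]
resulting array: [20, 11, 1, 8, 3, -1, 0]

8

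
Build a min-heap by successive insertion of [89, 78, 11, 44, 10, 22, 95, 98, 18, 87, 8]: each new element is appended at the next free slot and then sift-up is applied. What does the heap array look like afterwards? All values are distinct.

[8, 10, 22, 18, 11, 78, 95, 98, 89, 87, 44]

Insert 89:
  append 89 at index 0 → [89] (no swap needed)
Insert 78:
  append 78 at index 1 → [89, 78]
  78 < parent 89 at index 0, swap → [78, 89]
Insert 11:
  append 11 at index 2 → [78, 89, 11]
  11 < parent 78 at index 0, swap → [11, 89, 78]
Insert 44:
  append 44 at index 3 → [11, 89, 78, 44]
  44 < parent 89 at index 1, swap → [11, 44, 78, 89]
Insert 10:
  append 10 at index 4 → [11, 44, 78, 89, 10]
  10 < parent 44 at index 1, swap → [11, 10, 78, 89, 44]
  10 < parent 11 at index 0, swap → [10, 11, 78, 89, 44]
Insert 22:
  append 22 at index 5 → [10, 11, 78, 89, 44, 22]
  22 < parent 78 at index 2, swap → [10, 11, 22, 89, 44, 78]
Insert 95:
  append 95 at index 6 → [10, 11, 22, 89, 44, 78, 95] (no swap needed)
Insert 98:
  append 98 at index 7 → [10, 11, 22, 89, 44, 78, 95, 98] (no swap needed)
Insert 18:
  append 18 at index 8 → [10, 11, 22, 89, 44, 78, 95, 98, 18]
  18 < parent 89 at index 3, swap → [10, 11, 22, 18, 44, 78, 95, 98, 89]
Insert 87:
  append 87 at index 9 → [10, 11, 22, 18, 44, 78, 95, 98, 89, 87] (no swap needed)
Insert 8:
  append 8 at index 10 → [10, 11, 22, 18, 44, 78, 95, 98, 89, 87, 8]
  8 < parent 44 at index 4, swap → [10, 11, 22, 18, 8, 78, 95, 98, 89, 87, 44]
  8 < parent 11 at index 1, swap → [10, 8, 22, 18, 11, 78, 95, 98, 89, 87, 44]
  8 < parent 10 at index 0, swap → [8, 10, 22, 18, 11, 78, 95, 98, 89, 87, 44]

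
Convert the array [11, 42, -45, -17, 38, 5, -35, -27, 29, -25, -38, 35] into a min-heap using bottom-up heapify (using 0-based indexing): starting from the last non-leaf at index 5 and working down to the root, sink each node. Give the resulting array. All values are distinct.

[-45, -38, -35, -27, -25, 5, 11, -17, 29, 42, 38, 35]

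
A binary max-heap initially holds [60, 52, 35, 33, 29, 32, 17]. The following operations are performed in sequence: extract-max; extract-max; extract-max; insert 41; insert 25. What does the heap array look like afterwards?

[41, 33, 32, 17, 29, 25]

extract-max → returns 60:
  remove root 60; move last element 17 to root → [17, 52, 35, 33, 29, 32]
  17 vs larger child 52 at index 1, swap → [52, 17, 35, 33, 29, 32]
  17 vs larger child 33 at index 3, swap → [52, 33, 35, 17, 29, 32]
extract-max → returns 52:
  remove root 52; move last element 32 to root → [32, 33, 35, 17, 29]
  32 vs larger child 35 at index 2, swap → [35, 33, 32, 17, 29]
extract-max → returns 35:
  remove root 35; move last element 29 to root → [29, 33, 32, 17]
  29 vs larger child 33 at index 1, swap → [33, 29, 32, 17]
insert 41:
  append 41 at index 4 → [33, 29, 32, 17, 41]
  41 > parent 29 at index 1, swap → [33, 41, 32, 17, 29]
  41 > parent 33 at index 0, swap → [41, 33, 32, 17, 29]
insert 25:
  append 25 at index 5 → [41, 33, 32, 17, 29, 25] (no swap needed)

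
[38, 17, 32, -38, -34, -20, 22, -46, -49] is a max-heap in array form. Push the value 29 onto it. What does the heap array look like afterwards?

append 29 at index 9 → [38, 17, 32, -38, -34, -20, 22, -46, -49, 29]
29 > parent -34 at index 4, swap → [38, 17, 32, -38, 29, -20, 22, -46, -49, -34]
29 > parent 17 at index 1, swap → [38, 29, 32, -38, 17, -20, 22, -46, -49, -34]

[38, 29, 32, -38, 17, -20, 22, -46, -49, -34]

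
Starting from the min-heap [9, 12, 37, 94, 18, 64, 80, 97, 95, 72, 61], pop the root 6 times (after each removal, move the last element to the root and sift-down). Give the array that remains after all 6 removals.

extract-min #1 returns 9:
  remove root 9; move last element 61 to root → [61, 12, 37, 94, 18, 64, 80, 97, 95, 72]
  61 vs smaller child 12 at index 1, swap → [12, 61, 37, 94, 18, 64, 80, 97, 95, 72]
  61 vs smaller child 18 at index 4, swap → [12, 18, 37, 94, 61, 64, 80, 97, 95, 72]
extract-min #2 returns 12:
  remove root 12; move last element 72 to root → [72, 18, 37, 94, 61, 64, 80, 97, 95]
  72 vs smaller child 18 at index 1, swap → [18, 72, 37, 94, 61, 64, 80, 97, 95]
  72 vs smaller child 61 at index 4, swap → [18, 61, 37, 94, 72, 64, 80, 97, 95]
extract-min #3 returns 18:
  remove root 18; move last element 95 to root → [95, 61, 37, 94, 72, 64, 80, 97]
  95 vs smaller child 37 at index 2, swap → [37, 61, 95, 94, 72, 64, 80, 97]
  95 vs smaller child 64 at index 5, swap → [37, 61, 64, 94, 72, 95, 80, 97]
extract-min #4 returns 37:
  remove root 37; move last element 97 to root → [97, 61, 64, 94, 72, 95, 80]
  97 vs smaller child 61 at index 1, swap → [61, 97, 64, 94, 72, 95, 80]
  97 vs smaller child 72 at index 4, swap → [61, 72, 64, 94, 97, 95, 80]
extract-min #5 returns 61:
  remove root 61; move last element 80 to root → [80, 72, 64, 94, 97, 95]
  80 vs smaller child 64 at index 2, swap → [64, 72, 80, 94, 97, 95]
extract-min #6 returns 64:
  remove root 64; move last element 95 to root → [95, 72, 80, 94, 97]
  95 vs smaller child 72 at index 1, swap → [72, 95, 80, 94, 97]
  95 vs smaller child 94 at index 3, swap → [72, 94, 80, 95, 97]

[72, 94, 80, 95, 97]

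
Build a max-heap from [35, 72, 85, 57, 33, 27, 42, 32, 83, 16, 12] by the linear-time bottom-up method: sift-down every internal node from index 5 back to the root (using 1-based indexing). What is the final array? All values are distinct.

sift down from index 5: already satisfies heap property
sift down from index 4:
  57 vs larger child 83 at index 9, swap → [35, 72, 85, 83, 33, 27, 42, 32, 57, 16, 12]
sift down from index 3: already satisfies heap property
sift down from index 2:
  72 vs larger child 83 at index 4, swap → [35, 83, 85, 72, 33, 27, 42, 32, 57, 16, 12]
sift down from index 1:
  35 vs larger child 85 at index 3, swap → [85, 83, 35, 72, 33, 27, 42, 32, 57, 16, 12]
  35 vs larger child 42 at index 7, swap → [85, 83, 42, 72, 33, 27, 35, 32, 57, 16, 12]

[85, 83, 42, 72, 33, 27, 35, 32, 57, 16, 12]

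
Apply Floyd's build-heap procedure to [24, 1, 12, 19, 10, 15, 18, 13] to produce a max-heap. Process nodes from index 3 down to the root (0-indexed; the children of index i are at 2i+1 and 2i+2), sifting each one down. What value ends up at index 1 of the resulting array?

sift down from index 3: already satisfies heap property
sift down from index 2:
  12 vs larger child 18 at index 6, swap → [24, 1, 18, 19, 10, 15, 12, 13]
sift down from index 1:
  1 vs larger child 19 at index 3, swap → [24, 19, 18, 1, 10, 15, 12, 13]
  1 vs only child 13 at index 7, swap → [24, 19, 18, 13, 10, 15, 12, 1]
sift down from index 0: already satisfies heap property
resulting array: [24, 19, 18, 13, 10, 15, 12, 1]

19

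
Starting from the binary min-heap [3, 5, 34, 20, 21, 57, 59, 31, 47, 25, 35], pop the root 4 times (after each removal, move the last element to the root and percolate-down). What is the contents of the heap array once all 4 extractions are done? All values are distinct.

extract-min #1 returns 3:
  remove root 3; move last element 35 to root → [35, 5, 34, 20, 21, 57, 59, 31, 47, 25]
  35 vs smaller child 5 at index 1, swap → [5, 35, 34, 20, 21, 57, 59, 31, 47, 25]
  35 vs smaller child 20 at index 3, swap → [5, 20, 34, 35, 21, 57, 59, 31, 47, 25]
  35 vs smaller child 31 at index 7, swap → [5, 20, 34, 31, 21, 57, 59, 35, 47, 25]
extract-min #2 returns 5:
  remove root 5; move last element 25 to root → [25, 20, 34, 31, 21, 57, 59, 35, 47]
  25 vs smaller child 20 at index 1, swap → [20, 25, 34, 31, 21, 57, 59, 35, 47]
  25 vs smaller child 21 at index 4, swap → [20, 21, 34, 31, 25, 57, 59, 35, 47]
extract-min #3 returns 20:
  remove root 20; move last element 47 to root → [47, 21, 34, 31, 25, 57, 59, 35]
  47 vs smaller child 21 at index 1, swap → [21, 47, 34, 31, 25, 57, 59, 35]
  47 vs smaller child 25 at index 4, swap → [21, 25, 34, 31, 47, 57, 59, 35]
extract-min #4 returns 21:
  remove root 21; move last element 35 to root → [35, 25, 34, 31, 47, 57, 59]
  35 vs smaller child 25 at index 1, swap → [25, 35, 34, 31, 47, 57, 59]
  35 vs smaller child 31 at index 3, swap → [25, 31, 34, 35, 47, 57, 59]

[25, 31, 34, 35, 47, 57, 59]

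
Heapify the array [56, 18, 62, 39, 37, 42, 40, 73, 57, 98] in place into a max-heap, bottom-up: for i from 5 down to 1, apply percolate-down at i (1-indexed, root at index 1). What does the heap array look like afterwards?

[98, 73, 62, 57, 37, 42, 40, 39, 56, 18]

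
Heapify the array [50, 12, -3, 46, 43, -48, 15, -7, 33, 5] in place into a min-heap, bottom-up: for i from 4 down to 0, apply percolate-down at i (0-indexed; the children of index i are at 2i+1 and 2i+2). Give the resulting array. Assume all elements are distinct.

sift down from index 4:
  43 vs only child 5 at index 9, swap → [50, 12, -3, 46, 5, -48, 15, -7, 33, 43]
sift down from index 3:
  46 vs smaller child -7 at index 7, swap → [50, 12, -3, -7, 5, -48, 15, 46, 33, 43]
sift down from index 2:
  -3 vs smaller child -48 at index 5, swap → [50, 12, -48, -7, 5, -3, 15, 46, 33, 43]
sift down from index 1:
  12 vs smaller child -7 at index 3, swap → [50, -7, -48, 12, 5, -3, 15, 46, 33, 43]
sift down from index 0:
  50 vs smaller child -48 at index 2, swap → [-48, -7, 50, 12, 5, -3, 15, 46, 33, 43]
  50 vs smaller child -3 at index 5, swap → [-48, -7, -3, 12, 5, 50, 15, 46, 33, 43]

[-48, -7, -3, 12, 5, 50, 15, 46, 33, 43]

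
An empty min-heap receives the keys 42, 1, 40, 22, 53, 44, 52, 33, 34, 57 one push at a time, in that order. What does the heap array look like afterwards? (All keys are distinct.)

[1, 22, 40, 33, 53, 44, 52, 42, 34, 57]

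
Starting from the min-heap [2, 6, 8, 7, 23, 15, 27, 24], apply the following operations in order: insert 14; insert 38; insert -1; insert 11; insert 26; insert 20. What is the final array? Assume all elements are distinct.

insert 14:
  append 14 at index 8 → [2, 6, 8, 7, 23, 15, 27, 24, 14] (no swap needed)
insert 38:
  append 38 at index 9 → [2, 6, 8, 7, 23, 15, 27, 24, 14, 38] (no swap needed)
insert -1:
  append -1 at index 10 → [2, 6, 8, 7, 23, 15, 27, 24, 14, 38, -1]
  -1 < parent 23 at index 4, swap → [2, 6, 8, 7, -1, 15, 27, 24, 14, 38, 23]
  -1 < parent 6 at index 1, swap → [2, -1, 8, 7, 6, 15, 27, 24, 14, 38, 23]
  -1 < parent 2 at index 0, swap → [-1, 2, 8, 7, 6, 15, 27, 24, 14, 38, 23]
insert 11:
  append 11 at index 11 → [-1, 2, 8, 7, 6, 15, 27, 24, 14, 38, 23, 11]
  11 < parent 15 at index 5, swap → [-1, 2, 8, 7, 6, 11, 27, 24, 14, 38, 23, 15]
insert 26:
  append 26 at index 12 → [-1, 2, 8, 7, 6, 11, 27, 24, 14, 38, 23, 15, 26] (no swap needed)
insert 20:
  append 20 at index 13 → [-1, 2, 8, 7, 6, 11, 27, 24, 14, 38, 23, 15, 26, 20]
  20 < parent 27 at index 6, swap → [-1, 2, 8, 7, 6, 11, 20, 24, 14, 38, 23, 15, 26, 27]

[-1, 2, 8, 7, 6, 11, 20, 24, 14, 38, 23, 15, 26, 27]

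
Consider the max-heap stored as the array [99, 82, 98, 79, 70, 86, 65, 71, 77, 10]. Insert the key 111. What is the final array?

[111, 99, 98, 79, 82, 86, 65, 71, 77, 10, 70]

append 111 at index 10 → [99, 82, 98, 79, 70, 86, 65, 71, 77, 10, 111]
111 > parent 70 at index 4, swap → [99, 82, 98, 79, 111, 86, 65, 71, 77, 10, 70]
111 > parent 82 at index 1, swap → [99, 111, 98, 79, 82, 86, 65, 71, 77, 10, 70]
111 > parent 99 at index 0, swap → [111, 99, 98, 79, 82, 86, 65, 71, 77, 10, 70]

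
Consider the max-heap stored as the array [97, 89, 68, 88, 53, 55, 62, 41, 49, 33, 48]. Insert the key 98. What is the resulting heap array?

append 98 at index 11 → [97, 89, 68, 88, 53, 55, 62, 41, 49, 33, 48, 98]
98 > parent 55 at index 5, swap → [97, 89, 68, 88, 53, 98, 62, 41, 49, 33, 48, 55]
98 > parent 68 at index 2, swap → [97, 89, 98, 88, 53, 68, 62, 41, 49, 33, 48, 55]
98 > parent 97 at index 0, swap → [98, 89, 97, 88, 53, 68, 62, 41, 49, 33, 48, 55]

[98, 89, 97, 88, 53, 68, 62, 41, 49, 33, 48, 55]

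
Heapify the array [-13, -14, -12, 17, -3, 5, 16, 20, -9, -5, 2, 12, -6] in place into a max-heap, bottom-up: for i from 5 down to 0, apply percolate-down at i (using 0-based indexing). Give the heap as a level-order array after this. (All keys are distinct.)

sift down from index 5:
  5 vs larger child 12 at index 11, swap → [-13, -14, -12, 17, -3, 12, 16, 20, -9, -5, 2, 5, -6]
sift down from index 4:
  -3 vs larger child 2 at index 10, swap → [-13, -14, -12, 17, 2, 12, 16, 20, -9, -5, -3, 5, -6]
sift down from index 3:
  17 vs larger child 20 at index 7, swap → [-13, -14, -12, 20, 2, 12, 16, 17, -9, -5, -3, 5, -6]
sift down from index 2:
  -12 vs larger child 16 at index 6, swap → [-13, -14, 16, 20, 2, 12, -12, 17, -9, -5, -3, 5, -6]
sift down from index 1:
  -14 vs larger child 20 at index 3, swap → [-13, 20, 16, -14, 2, 12, -12, 17, -9, -5, -3, 5, -6]
  -14 vs larger child 17 at index 7, swap → [-13, 20, 16, 17, 2, 12, -12, -14, -9, -5, -3, 5, -6]
sift down from index 0:
  -13 vs larger child 20 at index 1, swap → [20, -13, 16, 17, 2, 12, -12, -14, -9, -5, -3, 5, -6]
  -13 vs larger child 17 at index 3, swap → [20, 17, 16, -13, 2, 12, -12, -14, -9, -5, -3, 5, -6]
  -13 vs larger child -9 at index 8, swap → [20, 17, 16, -9, 2, 12, -12, -14, -13, -5, -3, 5, -6]

[20, 17, 16, -9, 2, 12, -12, -14, -13, -5, -3, 5, -6]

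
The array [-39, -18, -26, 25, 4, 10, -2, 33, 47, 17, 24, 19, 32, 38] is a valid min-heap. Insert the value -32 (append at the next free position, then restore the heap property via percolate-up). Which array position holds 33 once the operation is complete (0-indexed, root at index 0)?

append -32 at index 14 → [-39, -18, -26, 25, 4, 10, -2, 33, 47, 17, 24, 19, 32, 38, -32]
-32 < parent -2 at index 6, swap → [-39, -18, -26, 25, 4, 10, -32, 33, 47, 17, 24, 19, 32, 38, -2]
-32 < parent -26 at index 2, swap → [-39, -18, -32, 25, 4, 10, -26, 33, 47, 17, 24, 19, 32, 38, -2]
resulting array: [-39, -18, -32, 25, 4, 10, -26, 33, 47, 17, 24, 19, 32, 38, -2]

7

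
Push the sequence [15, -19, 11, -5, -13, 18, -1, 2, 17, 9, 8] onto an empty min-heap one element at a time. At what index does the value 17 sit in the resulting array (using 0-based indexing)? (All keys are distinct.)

Insert 15:
  append 15 at index 0 → [15] (no swap needed)
Insert -19:
  append -19 at index 1 → [15, -19]
  -19 < parent 15 at index 0, swap → [-19, 15]
Insert 11:
  append 11 at index 2 → [-19, 15, 11] (no swap needed)
Insert -5:
  append -5 at index 3 → [-19, 15, 11, -5]
  -5 < parent 15 at index 1, swap → [-19, -5, 11, 15]
Insert -13:
  append -13 at index 4 → [-19, -5, 11, 15, -13]
  -13 < parent -5 at index 1, swap → [-19, -13, 11, 15, -5]
Insert 18:
  append 18 at index 5 → [-19, -13, 11, 15, -5, 18] (no swap needed)
Insert -1:
  append -1 at index 6 → [-19, -13, 11, 15, -5, 18, -1]
  -1 < parent 11 at index 2, swap → [-19, -13, -1, 15, -5, 18, 11]
Insert 2:
  append 2 at index 7 → [-19, -13, -1, 15, -5, 18, 11, 2]
  2 < parent 15 at index 3, swap → [-19, -13, -1, 2, -5, 18, 11, 15]
Insert 17:
  append 17 at index 8 → [-19, -13, -1, 2, -5, 18, 11, 15, 17] (no swap needed)
Insert 9:
  append 9 at index 9 → [-19, -13, -1, 2, -5, 18, 11, 15, 17, 9] (no swap needed)
Insert 8:
  append 8 at index 10 → [-19, -13, -1, 2, -5, 18, 11, 15, 17, 9, 8] (no swap needed)
resulting array: [-19, -13, -1, 2, -5, 18, 11, 15, 17, 9, 8]

8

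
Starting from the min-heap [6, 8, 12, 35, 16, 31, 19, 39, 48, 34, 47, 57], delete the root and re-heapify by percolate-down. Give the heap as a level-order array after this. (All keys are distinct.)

[8, 16, 12, 35, 34, 31, 19, 39, 48, 57, 47]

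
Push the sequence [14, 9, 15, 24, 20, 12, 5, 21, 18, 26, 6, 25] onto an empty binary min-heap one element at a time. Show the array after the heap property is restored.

[5, 6, 9, 18, 14, 15, 12, 24, 21, 26, 20, 25]

Insert 14:
  append 14 at index 0 → [14] (no swap needed)
Insert 9:
  append 9 at index 1 → [14, 9]
  9 < parent 14 at index 0, swap → [9, 14]
Insert 15:
  append 15 at index 2 → [9, 14, 15] (no swap needed)
Insert 24:
  append 24 at index 3 → [9, 14, 15, 24] (no swap needed)
Insert 20:
  append 20 at index 4 → [9, 14, 15, 24, 20] (no swap needed)
Insert 12:
  append 12 at index 5 → [9, 14, 15, 24, 20, 12]
  12 < parent 15 at index 2, swap → [9, 14, 12, 24, 20, 15]
Insert 5:
  append 5 at index 6 → [9, 14, 12, 24, 20, 15, 5]
  5 < parent 12 at index 2, swap → [9, 14, 5, 24, 20, 15, 12]
  5 < parent 9 at index 0, swap → [5, 14, 9, 24, 20, 15, 12]
Insert 21:
  append 21 at index 7 → [5, 14, 9, 24, 20, 15, 12, 21]
  21 < parent 24 at index 3, swap → [5, 14, 9, 21, 20, 15, 12, 24]
Insert 18:
  append 18 at index 8 → [5, 14, 9, 21, 20, 15, 12, 24, 18]
  18 < parent 21 at index 3, swap → [5, 14, 9, 18, 20, 15, 12, 24, 21]
Insert 26:
  append 26 at index 9 → [5, 14, 9, 18, 20, 15, 12, 24, 21, 26] (no swap needed)
Insert 6:
  append 6 at index 10 → [5, 14, 9, 18, 20, 15, 12, 24, 21, 26, 6]
  6 < parent 20 at index 4, swap → [5, 14, 9, 18, 6, 15, 12, 24, 21, 26, 20]
  6 < parent 14 at index 1, swap → [5, 6, 9, 18, 14, 15, 12, 24, 21, 26, 20]
Insert 25:
  append 25 at index 11 → [5, 6, 9, 18, 14, 15, 12, 24, 21, 26, 20, 25] (no swap needed)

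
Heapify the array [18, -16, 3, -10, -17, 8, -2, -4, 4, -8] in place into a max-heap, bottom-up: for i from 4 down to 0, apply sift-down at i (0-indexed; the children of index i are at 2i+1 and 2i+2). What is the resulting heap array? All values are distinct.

[18, 4, 8, -4, -8, 3, -2, -16, -10, -17]

sift down from index 4:
  -17 vs only child -8 at index 9, swap → [18, -16, 3, -10, -8, 8, -2, -4, 4, -17]
sift down from index 3:
  -10 vs larger child 4 at index 8, swap → [18, -16, 3, 4, -8, 8, -2, -4, -10, -17]
sift down from index 2:
  3 vs larger child 8 at index 5, swap → [18, -16, 8, 4, -8, 3, -2, -4, -10, -17]
sift down from index 1:
  -16 vs larger child 4 at index 3, swap → [18, 4, 8, -16, -8, 3, -2, -4, -10, -17]
  -16 vs larger child -4 at index 7, swap → [18, 4, 8, -4, -8, 3, -2, -16, -10, -17]
sift down from index 0: already satisfies heap property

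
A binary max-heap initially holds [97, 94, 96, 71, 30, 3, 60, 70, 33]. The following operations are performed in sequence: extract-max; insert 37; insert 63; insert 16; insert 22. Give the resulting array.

[96, 94, 60, 71, 63, 22, 33, 70, 37, 30, 16, 3]

extract-max → returns 97:
  remove root 97; move last element 33 to root → [33, 94, 96, 71, 30, 3, 60, 70]
  33 vs larger child 96 at index 2, swap → [96, 94, 33, 71, 30, 3, 60, 70]
  33 vs larger child 60 at index 6, swap → [96, 94, 60, 71, 30, 3, 33, 70]
insert 37:
  append 37 at index 8 → [96, 94, 60, 71, 30, 3, 33, 70, 37] (no swap needed)
insert 63:
  append 63 at index 9 → [96, 94, 60, 71, 30, 3, 33, 70, 37, 63]
  63 > parent 30 at index 4, swap → [96, 94, 60, 71, 63, 3, 33, 70, 37, 30]
insert 16:
  append 16 at index 10 → [96, 94, 60, 71, 63, 3, 33, 70, 37, 30, 16] (no swap needed)
insert 22:
  append 22 at index 11 → [96, 94, 60, 71, 63, 3, 33, 70, 37, 30, 16, 22]
  22 > parent 3 at index 5, swap → [96, 94, 60, 71, 63, 22, 33, 70, 37, 30, 16, 3]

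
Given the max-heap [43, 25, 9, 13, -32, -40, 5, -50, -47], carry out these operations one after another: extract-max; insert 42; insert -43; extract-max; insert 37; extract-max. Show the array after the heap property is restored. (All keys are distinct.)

extract-max → returns 43:
  remove root 43; move last element -47 to root → [-47, 25, 9, 13, -32, -40, 5, -50]
  -47 vs larger child 25 at index 1, swap → [25, -47, 9, 13, -32, -40, 5, -50]
  -47 vs larger child 13 at index 3, swap → [25, 13, 9, -47, -32, -40, 5, -50]
insert 42:
  append 42 at index 8 → [25, 13, 9, -47, -32, -40, 5, -50, 42]
  42 > parent -47 at index 3, swap → [25, 13, 9, 42, -32, -40, 5, -50, -47]
  42 > parent 13 at index 1, swap → [25, 42, 9, 13, -32, -40, 5, -50, -47]
  42 > parent 25 at index 0, swap → [42, 25, 9, 13, -32, -40, 5, -50, -47]
insert -43:
  append -43 at index 9 → [42, 25, 9, 13, -32, -40, 5, -50, -47, -43] (no swap needed)
extract-max → returns 42:
  remove root 42; move last element -43 to root → [-43, 25, 9, 13, -32, -40, 5, -50, -47]
  -43 vs larger child 25 at index 1, swap → [25, -43, 9, 13, -32, -40, 5, -50, -47]
  -43 vs larger child 13 at index 3, swap → [25, 13, 9, -43, -32, -40, 5, -50, -47]
insert 37:
  append 37 at index 9 → [25, 13, 9, -43, -32, -40, 5, -50, -47, 37]
  37 > parent -32 at index 4, swap → [25, 13, 9, -43, 37, -40, 5, -50, -47, -32]
  37 > parent 13 at index 1, swap → [25, 37, 9, -43, 13, -40, 5, -50, -47, -32]
  37 > parent 25 at index 0, swap → [37, 25, 9, -43, 13, -40, 5, -50, -47, -32]
extract-max → returns 37:
  remove root 37; move last element -32 to root → [-32, 25, 9, -43, 13, -40, 5, -50, -47]
  -32 vs larger child 25 at index 1, swap → [25, -32, 9, -43, 13, -40, 5, -50, -47]
  -32 vs larger child 13 at index 4, swap → [25, 13, 9, -43, -32, -40, 5, -50, -47]

[25, 13, 9, -43, -32, -40, 5, -50, -47]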